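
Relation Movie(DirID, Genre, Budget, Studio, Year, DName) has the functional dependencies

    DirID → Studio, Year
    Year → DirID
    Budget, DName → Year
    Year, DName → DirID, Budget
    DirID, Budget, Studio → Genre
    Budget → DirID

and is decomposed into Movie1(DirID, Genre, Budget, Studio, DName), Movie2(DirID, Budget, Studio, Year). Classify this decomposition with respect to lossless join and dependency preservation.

Lossless test: (DirID, Budget, Studio)⁺ = {DirID, Genre, Budget, Studio, Year}, which contains all of one fragment — lossless.
Dependency preservation: Budget, DName → Year; Year, DName → DirID, Budget are not contained in any single fragment, but the restricted closure of each left-hand side across the fragments still reaches the right-hand side; the remaining FDs each lie inside some fragment. All dependencies are preserved.

lossless and dependency-preserving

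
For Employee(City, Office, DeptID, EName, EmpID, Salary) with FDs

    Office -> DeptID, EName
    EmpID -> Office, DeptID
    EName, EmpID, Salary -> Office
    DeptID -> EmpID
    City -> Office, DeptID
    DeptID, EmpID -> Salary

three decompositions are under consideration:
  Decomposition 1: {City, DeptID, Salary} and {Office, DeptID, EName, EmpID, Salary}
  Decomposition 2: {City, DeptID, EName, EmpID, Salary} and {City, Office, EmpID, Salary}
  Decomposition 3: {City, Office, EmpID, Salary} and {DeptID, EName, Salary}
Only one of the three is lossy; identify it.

Decomposition 3

Decomposition 1: common = {DeptID, Salary}, closure = {Office, DeptID, EName, EmpID, Salary} → lossless.
Decomposition 2: common = {City, EmpID, Salary}, closure = {City, Office, DeptID, EName, EmpID, Salary} → lossless.
Decomposition 3: common = {Salary}, closure = {Salary} → lossy.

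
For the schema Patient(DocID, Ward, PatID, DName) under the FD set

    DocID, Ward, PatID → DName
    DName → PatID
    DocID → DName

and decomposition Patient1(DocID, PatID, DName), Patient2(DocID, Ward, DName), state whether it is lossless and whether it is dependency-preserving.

Lossless test: (DocID, DName)⁺ = {DocID, PatID, DName}, which contains all of one fragment — lossless.
Dependency preservation: DocID, Ward, PatID → DName is not contained in any single fragment, but the restricted closure of its left-hand side across the fragments still reaches the right-hand side; the remaining FDs each lie inside some fragment. All dependencies are preserved.

lossless and dependency-preserving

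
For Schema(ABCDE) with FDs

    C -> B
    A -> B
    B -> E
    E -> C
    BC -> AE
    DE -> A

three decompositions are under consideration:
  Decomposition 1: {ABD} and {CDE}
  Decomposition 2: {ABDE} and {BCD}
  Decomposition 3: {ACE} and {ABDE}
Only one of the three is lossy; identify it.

Decomposition 1: common = {D}, closure = {D} → lossy.
Decomposition 2: common = {BD}, closure = {ABCDE} → lossless.
Decomposition 3: common = {AE}, closure = {ABCE} → lossless.

Decomposition 1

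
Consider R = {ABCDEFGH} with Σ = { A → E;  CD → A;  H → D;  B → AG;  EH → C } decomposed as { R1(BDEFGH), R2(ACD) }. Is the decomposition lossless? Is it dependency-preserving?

lossy and not dependency-preserving

Lossless test: (D)⁺ = {D}, which is a superkey of neither fragment — lossy.
Dependency preservation: the restricted closure of {A} across the fragments never reaches {E}, so A → E cannot be enforced without a join — not preserved.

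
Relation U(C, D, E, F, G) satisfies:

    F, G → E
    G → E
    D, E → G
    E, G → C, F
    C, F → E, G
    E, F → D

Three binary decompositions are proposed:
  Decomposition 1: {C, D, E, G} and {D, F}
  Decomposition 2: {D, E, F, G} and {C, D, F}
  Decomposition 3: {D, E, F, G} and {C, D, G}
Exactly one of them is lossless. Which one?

Decomposition 3

Decomposition 1: common = {D}, closure = {D} → lossy.
Decomposition 2: common = {D, F}, closure = {D, F} → lossy.
Decomposition 3: common = {D, G}, closure = {C, D, E, F, G} → lossless.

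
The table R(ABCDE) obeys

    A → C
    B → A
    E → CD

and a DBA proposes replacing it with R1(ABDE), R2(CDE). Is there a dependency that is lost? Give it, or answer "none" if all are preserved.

A → C

Check A → C: no single fragment contains all of {AC}, and the restricted closure of {A} across the fragments never reaches {C}.
B → A is preserved.
E → CD is preserved.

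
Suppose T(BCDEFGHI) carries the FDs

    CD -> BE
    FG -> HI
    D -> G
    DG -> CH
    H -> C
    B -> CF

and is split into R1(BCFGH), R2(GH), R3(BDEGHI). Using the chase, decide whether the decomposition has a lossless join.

Chase test. Columns are BCDEFGHI; row i has aⱼ where attribute j ∈ Ri, else bᵢⱼ.
Initial tableau (one row per fragment):
  row 1: a1 a2 b13 b14 a5 a6 a7 b18
  row 2: b21 b22 b23 b24 b25 a6 a7 b28
  row 3: a1 b32 a3 a4 b35 a6 a7 a8
Rows 1 and 2 agree on H; apply H→C and equate their C entries.
Rows 1 and 3 agree on H; apply H→C and equate their C entries.
Rows 1 and 3 agree on B; apply B→CF and equate their CF entries.
Rows 1 and 3 agree on FG; apply FG→HI and equate their HI entries.
Row 3 is now all distinguished symbols — the join is lossless.

Yes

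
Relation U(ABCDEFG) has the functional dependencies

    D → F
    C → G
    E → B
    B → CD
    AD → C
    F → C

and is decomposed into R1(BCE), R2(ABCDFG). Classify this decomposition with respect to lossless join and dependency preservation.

Lossless test: (BC)⁺ = {BCDFG}, which is a superkey of neither fragment — lossy.
Dependency preservation: every FD's attributes lie within a single fragment, so each can be enforced locally — preserved.

lossy but dependency-preserving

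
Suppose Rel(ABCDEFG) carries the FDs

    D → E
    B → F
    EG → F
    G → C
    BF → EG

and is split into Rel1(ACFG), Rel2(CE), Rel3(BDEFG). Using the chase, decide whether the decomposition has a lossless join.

Chase test. Columns are ABCDEFG; row i has aⱼ where attribute j ∈ Reli, else bᵢⱼ.
Initial tableau (one row per fragment):
  row 1: a1 b12 a3 b14 b15 a6 a7
  row 2: b21 b22 a3 b24 a5 b26 b27
  row 3: b31 a2 b33 a4 a5 a6 a7
Rows 1 and 3 agree on G; apply G→C and equate their C entries.
No row becomes fully distinguished — the join is lossy.

No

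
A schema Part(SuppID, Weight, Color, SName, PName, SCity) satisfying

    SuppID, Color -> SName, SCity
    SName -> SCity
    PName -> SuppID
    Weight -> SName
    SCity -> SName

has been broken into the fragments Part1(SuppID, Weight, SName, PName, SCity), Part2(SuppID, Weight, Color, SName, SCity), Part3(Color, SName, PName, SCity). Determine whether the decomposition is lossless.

Chase test. Columns are SuppID, Weight, Color, SName, PName, SCity; row i has aⱼ where attribute j ∈ Parti, else bᵢⱼ.
Initial tableau (one row per fragment):
  row 1: a1 a2 b13 a4 a5 a6
  row 2: a1 a2 a3 a4 b25 a6
  row 3: b31 b32 a3 a4 a5 a6
Rows 1 and 3 agree on PName; apply PName→SuppID and equate their SuppID entries.
No row becomes fully distinguished — the join is lossy.

No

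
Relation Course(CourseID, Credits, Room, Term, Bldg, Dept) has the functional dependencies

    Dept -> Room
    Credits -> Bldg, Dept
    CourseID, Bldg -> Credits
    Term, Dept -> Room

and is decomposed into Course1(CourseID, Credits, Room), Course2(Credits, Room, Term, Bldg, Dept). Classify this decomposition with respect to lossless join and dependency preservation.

lossy and not dependency-preserving

Lossless test: (Credits, Room)⁺ = {Credits, Room, Bldg, Dept}, which is a superkey of neither fragment — lossy.
Dependency preservation: the restricted closure of {CourseID, Bldg} across the fragments never reaches {Credits}, so CourseID, Bldg → Credits cannot be enforced without a join — not preserved.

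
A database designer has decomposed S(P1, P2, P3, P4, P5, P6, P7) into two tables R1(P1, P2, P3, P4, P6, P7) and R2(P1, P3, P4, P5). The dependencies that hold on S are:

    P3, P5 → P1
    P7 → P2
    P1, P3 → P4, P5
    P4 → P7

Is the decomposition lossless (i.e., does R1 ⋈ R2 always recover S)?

Yes

Common attributes: R1 ∩ R2 = {P1, P3, P4}.
Closure of {P1, P3, P4}: P1, P3 → P4, P5 applies, adding P5; P4 → P7 applies, adding P7; P7 → P2 applies, adding P2. So (P1, P3, P4)⁺ = {P1, P2, P3, P4, P5, P7}.
This closure contains every attribute of R2, so R1 ∩ R2 → R2. The join is lossless.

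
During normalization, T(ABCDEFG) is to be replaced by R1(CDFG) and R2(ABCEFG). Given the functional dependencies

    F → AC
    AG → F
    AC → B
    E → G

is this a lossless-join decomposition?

No

Common attributes: R1 ∩ R2 = {CFG}.
Closure of {CFG}: F → AC applies, adding A; AC → B applies, adding B. So (CFG)⁺ = {ABCFG}.
The closure contains neither all of R1 = {CDFG} nor all of R2 = {ABCEFG}, so the common attributes are not a superkey of either fragment. The join is lossy.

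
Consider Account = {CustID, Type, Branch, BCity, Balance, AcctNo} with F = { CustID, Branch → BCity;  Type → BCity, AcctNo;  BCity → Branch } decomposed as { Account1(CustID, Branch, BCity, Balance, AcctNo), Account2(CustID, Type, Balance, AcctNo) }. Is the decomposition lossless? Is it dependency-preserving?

Lossless test: (CustID, Balance, AcctNo)⁺ = {CustID, Balance, AcctNo}, which is a superkey of neither fragment — lossy.
Dependency preservation: the restricted closure of {Type} across the fragments never reaches {BCity, AcctNo}, so Type → BCity, AcctNo cannot be enforced without a join — not preserved.

lossy and not dependency-preserving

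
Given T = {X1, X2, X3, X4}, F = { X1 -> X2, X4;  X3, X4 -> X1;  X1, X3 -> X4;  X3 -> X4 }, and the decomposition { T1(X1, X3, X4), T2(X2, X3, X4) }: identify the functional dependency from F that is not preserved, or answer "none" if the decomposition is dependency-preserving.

X1 -> X2, X4

Check X1 → X2, X4: no single fragment contains all of {X1, X2, X4}, and the restricted closure of {X1} across the fragments never reaches {X2, X4}.
X3, X4 → X1 is preserved.
X1, X3 → X4 is preserved.
X3 → X4 is preserved.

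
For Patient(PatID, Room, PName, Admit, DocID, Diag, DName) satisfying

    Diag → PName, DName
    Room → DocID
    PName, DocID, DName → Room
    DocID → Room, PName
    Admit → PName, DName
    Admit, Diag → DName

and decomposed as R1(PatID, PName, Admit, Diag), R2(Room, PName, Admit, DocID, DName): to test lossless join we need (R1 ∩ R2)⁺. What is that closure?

R1 ∩ R2 = {PName, Admit}.
Admit → PName, DName applies, adding DName
Closure: {PName, Admit, DName}.

PName, Admit, DName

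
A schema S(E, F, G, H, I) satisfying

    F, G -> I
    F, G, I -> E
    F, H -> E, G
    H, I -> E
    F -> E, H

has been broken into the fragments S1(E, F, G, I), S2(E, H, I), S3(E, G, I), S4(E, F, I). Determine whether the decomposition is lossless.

Chase test. Columns are E, F, G, H, I; row i has aⱼ where attribute j ∈ Si, else bᵢⱼ.
Initial tableau (one row per fragment):
  row 1: a1 a2 a3 b14 a5
  row 2: a1 b22 b23 a4 a5
  row 3: a1 b32 a3 b34 a5
  row 4: a1 a2 b43 b44 a5
Rows 1 and 4 agree on F; apply F→E, H and equate their E, H entries.
Rows 1 and 4 agree on F, H; apply F, H→E, G and equate their E, G entries.
No row becomes fully distinguished — the join is lossy.

No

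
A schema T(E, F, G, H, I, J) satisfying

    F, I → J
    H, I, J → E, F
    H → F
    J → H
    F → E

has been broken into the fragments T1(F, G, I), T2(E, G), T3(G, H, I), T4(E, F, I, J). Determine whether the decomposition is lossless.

Chase test. Columns are E, F, G, H, I, J; row i has aⱼ where attribute j ∈ Ti, else bᵢⱼ.
Initial tableau (one row per fragment):
  row 1: b11 a2 a3 b14 a5 b16
  row 2: a1 b22 a3 b24 b25 b26
  row 3: b31 b32 a3 a4 a5 b36
  row 4: a1 a2 b43 b44 a5 a6
Rows 1 and 4 agree on F, I; apply F, I→J and equate their J entries.
Rows 1 and 4 agree on J; apply J→H and equate their H entries.
Rows 1 and 4 agree on F; apply F→E and equate their E entries.
No row becomes fully distinguished — the join is lossy.

No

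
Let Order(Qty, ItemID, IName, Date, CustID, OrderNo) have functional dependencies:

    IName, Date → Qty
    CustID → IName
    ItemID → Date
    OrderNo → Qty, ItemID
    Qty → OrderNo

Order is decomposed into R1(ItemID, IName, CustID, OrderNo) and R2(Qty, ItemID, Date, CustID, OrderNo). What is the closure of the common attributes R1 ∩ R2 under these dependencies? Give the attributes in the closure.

Qty, ItemID, IName, Date, CustID, OrderNo

R1 ∩ R2 = {ItemID, CustID, OrderNo}.
CustID → IName applies, adding IName
ItemID → Date applies, adding Date
OrderNo → Qty, ItemID applies, adding Qty
Closure: {Qty, ItemID, IName, Date, CustID, OrderNo}.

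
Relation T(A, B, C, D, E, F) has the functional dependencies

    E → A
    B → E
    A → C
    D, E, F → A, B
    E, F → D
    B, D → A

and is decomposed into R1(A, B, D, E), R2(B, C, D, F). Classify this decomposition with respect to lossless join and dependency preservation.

Lossless test: (B, D)⁺ = {A, B, C, D, E}, which contains all of one fragment — lossless.
Dependency preservation: the restricted closure of {A} across the fragments never reaches {C}, so A → C cannot be enforced without a join — not preserved.

lossless but not dependency-preserving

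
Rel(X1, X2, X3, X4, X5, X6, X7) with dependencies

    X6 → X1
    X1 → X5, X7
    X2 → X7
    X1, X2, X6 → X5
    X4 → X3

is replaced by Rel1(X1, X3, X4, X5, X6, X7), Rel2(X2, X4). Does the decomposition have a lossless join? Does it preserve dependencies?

lossy and not dependency-preserving

Lossless test: (X4)⁺ = {X3, X4}, which is a superkey of neither fragment — lossy.
Dependency preservation: the restricted closure of {X2} across the fragments never reaches {X7}, so X2 → X7 cannot be enforced without a join — not preserved.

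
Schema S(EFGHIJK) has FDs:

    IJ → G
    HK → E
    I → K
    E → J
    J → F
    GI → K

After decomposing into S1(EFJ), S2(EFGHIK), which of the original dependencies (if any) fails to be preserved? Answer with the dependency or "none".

IJ → G

Check IJ → G: no single fragment contains all of {GIJ}, and the restricted closure of {IJ} across the fragments never reaches {G}.
HK → E is preserved.
I → K is preserved.
E → J is preserved.
J → F is preserved.
GI → K is preserved.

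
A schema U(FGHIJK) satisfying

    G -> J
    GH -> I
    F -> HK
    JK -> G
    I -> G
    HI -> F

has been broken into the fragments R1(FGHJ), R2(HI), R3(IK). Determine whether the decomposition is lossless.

No

Chase test. Columns are FGHIJK; row i has aⱼ where attribute j ∈ Ri, else bᵢⱼ.
Initial tableau (one row per fragment):
  row 1: a1 a2 a3 b14 a5 b16
  row 2: b21 b22 a3 a4 b25 b26
  row 3: b31 b32 b33 a4 b35 a6
Rows 2 and 3 agree on I; apply I→G and equate their G entries.
Rows 2 and 3 agree on G; apply G→J and equate their J entries.
No row becomes fully distinguished — the join is lossy.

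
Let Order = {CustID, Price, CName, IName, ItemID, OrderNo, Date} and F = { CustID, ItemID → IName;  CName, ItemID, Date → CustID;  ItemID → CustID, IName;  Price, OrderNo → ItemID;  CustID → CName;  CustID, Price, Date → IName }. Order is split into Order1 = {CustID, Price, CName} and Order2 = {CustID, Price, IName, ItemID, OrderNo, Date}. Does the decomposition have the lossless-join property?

Common attributes: Order1 ∩ Order2 = {CustID, Price}.
Closure of {CustID, Price}: CustID → CName applies, adding CName. So (CustID, Price)⁺ = {CustID, Price, CName}.
This closure contains every attribute of Order1, so Order1 ∩ Order2 → Order1. The join is lossless.

Yes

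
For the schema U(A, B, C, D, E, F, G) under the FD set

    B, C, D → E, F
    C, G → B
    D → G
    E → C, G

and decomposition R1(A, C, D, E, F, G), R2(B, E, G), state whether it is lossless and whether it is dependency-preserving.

lossless but not dependency-preserving

Lossless test: (E, G)⁺ = {B, C, E, G}, which contains all of one fragment — lossless.
Dependency preservation: the restricted closure of {C, G} across the fragments never reaches {B}, so C, G → B cannot be enforced without a join — not preserved.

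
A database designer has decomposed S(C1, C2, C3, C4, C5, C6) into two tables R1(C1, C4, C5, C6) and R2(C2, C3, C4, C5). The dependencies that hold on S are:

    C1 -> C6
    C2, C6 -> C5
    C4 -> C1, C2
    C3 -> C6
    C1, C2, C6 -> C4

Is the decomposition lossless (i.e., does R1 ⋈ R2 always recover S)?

Common attributes: R1 ∩ R2 = {C4, C5}.
Closure of {C4, C5}: C4 → C1, C2 applies, adding C1, C2; C1 → C6 applies, adding C6. So (C4, C5)⁺ = {C1, C2, C4, C5, C6}.
This closure contains every attribute of R1, so R1 ∩ R2 → R1. The join is lossless.

Yes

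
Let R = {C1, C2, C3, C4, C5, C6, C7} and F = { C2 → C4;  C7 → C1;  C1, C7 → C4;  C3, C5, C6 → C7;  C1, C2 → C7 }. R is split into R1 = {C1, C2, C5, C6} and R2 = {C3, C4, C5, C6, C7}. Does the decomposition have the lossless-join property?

Common attributes: R1 ∩ R2 = {C5, C6}.
No dependency enlarges {C5, C6}, so (C5, C6)⁺ = {C5, C6}.
The closure contains neither all of R1 = {C1, C2, C5, C6} nor all of R2 = {C3, C4, C5, C6, C7}, so the common attributes are not a superkey of either fragment. The join is lossy.

No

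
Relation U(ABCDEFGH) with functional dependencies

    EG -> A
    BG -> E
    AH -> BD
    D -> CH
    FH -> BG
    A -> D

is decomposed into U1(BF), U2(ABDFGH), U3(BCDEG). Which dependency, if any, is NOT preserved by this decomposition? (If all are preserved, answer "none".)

EG → A: restricted closure across fragments reaches A.
BG → E lies within U3.
AH → BD lies within U2.
D → CH: restricted closure across fragments reaches CH.
FH → BG lies within U2.
A → D lies within U2.
Every dependency is enforceable on the fragments, so the decomposition is dependency-preserving.

none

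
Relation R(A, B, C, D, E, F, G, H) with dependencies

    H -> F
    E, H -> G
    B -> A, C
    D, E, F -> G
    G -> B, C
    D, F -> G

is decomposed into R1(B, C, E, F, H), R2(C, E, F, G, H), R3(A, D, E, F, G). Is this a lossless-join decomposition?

Chase test. Columns are A, B, C, D, E, F, G, H; row i has aⱼ where attribute j ∈ Ri, else bᵢⱼ.
Initial tableau (one row per fragment):
  row 1: b11 a2 a3 b14 a5 a6 b17 a8
  row 2: b21 b22 a3 b24 a5 a6 a7 a8
  row 3: a1 b32 b33 a4 a5 a6 a7 b38
Rows 1 and 2 agree on E, H; apply E, H→G and equate their G entries.
Rows 1 and 2 agree on G; apply G→B, C and equate their B, C entries.
Rows 1 and 3 agree on G; apply G→B, C and equate their B, C entries.
Rows 1 and 2 agree on B; apply B→A, C and equate their A, C entries.
Rows 1 and 3 agree on B; apply B→A, C and equate their A, C entries.
No row becomes fully distinguished — the join is lossy.

No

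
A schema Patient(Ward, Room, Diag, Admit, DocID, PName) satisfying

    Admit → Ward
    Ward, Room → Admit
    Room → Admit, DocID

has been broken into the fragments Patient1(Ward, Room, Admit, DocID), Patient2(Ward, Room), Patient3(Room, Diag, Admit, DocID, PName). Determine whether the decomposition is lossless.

Yes

Chase test. Columns are Ward, Room, Diag, Admit, DocID, PName; row i has aⱼ where attribute j ∈ Patienti, else bᵢⱼ.
Initial tableau (one row per fragment):
  row 1: a1 a2 b13 a4 a5 b16
  row 2: a1 a2 b23 b24 b25 b26
  row 3: b31 a2 a3 a4 a5 a6
Rows 1 and 3 agree on Admit; apply Admit→Ward and equate their Ward entries.
Rows 1 and 2 agree on Ward, Room; apply Ward, Room→Admit and equate their Admit entries.
Rows 1 and 2 agree on Room; apply Room→Admit, DocID and equate their Admit, DocID entries.
Row 3 is now all distinguished symbols — the join is lossless.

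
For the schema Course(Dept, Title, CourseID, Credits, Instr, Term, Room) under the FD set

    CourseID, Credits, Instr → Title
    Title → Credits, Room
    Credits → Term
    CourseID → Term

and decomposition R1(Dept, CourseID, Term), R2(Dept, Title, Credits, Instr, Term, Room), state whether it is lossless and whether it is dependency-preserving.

Lossless test: (Dept, Term)⁺ = {Dept, Term}, which is a superkey of neither fragment — lossy.
Dependency preservation: the restricted closure of {CourseID, Credits, Instr} across the fragments never reaches {Title}, so CourseID, Credits, Instr → Title cannot be enforced without a join — not preserved.

lossy and not dependency-preserving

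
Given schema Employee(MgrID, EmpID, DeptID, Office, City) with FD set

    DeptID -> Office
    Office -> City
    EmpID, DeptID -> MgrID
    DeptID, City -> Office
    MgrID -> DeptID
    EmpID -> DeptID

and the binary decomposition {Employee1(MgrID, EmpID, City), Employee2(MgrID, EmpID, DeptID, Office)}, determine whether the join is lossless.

Common attributes: Employee1 ∩ Employee2 = {MgrID, EmpID}.
Closure of {MgrID, EmpID}: MgrID → DeptID applies, adding DeptID; DeptID → Office applies, adding Office; Office → City applies, adding City. So (MgrID, EmpID)⁺ = {MgrID, EmpID, DeptID, Office, City}.
This closure contains every attribute of Employee1, so Employee1 ∩ Employee2 → Employee1. The join is lossless.

Yes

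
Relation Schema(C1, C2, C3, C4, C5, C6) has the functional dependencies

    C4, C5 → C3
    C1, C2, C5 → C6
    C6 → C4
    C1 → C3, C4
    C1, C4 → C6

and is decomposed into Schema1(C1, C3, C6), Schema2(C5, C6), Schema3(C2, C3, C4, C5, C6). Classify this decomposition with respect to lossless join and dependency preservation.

Lossless test (chase): Rows 1 and 2 agree on C6; apply C6→C4 and equate their C4 entries. Rows 1 and 3 agree on C6; apply C6→C4 and equate their C4 entries. Rows 2 and 3 agree on C4, C5; apply C4, C5→C3 and equate their C3 entries. No row becomes fully distinguished — the join is lossy.
Dependency preservation: C1, C2, C5 → C6; C1 → C3, C4; C1, C4 → C6 are not contained in any single fragment, but the restricted closure of each left-hand side across the fragments still reaches the right-hand side; the remaining FDs each lie inside some fragment. All dependencies are preserved.

lossy but dependency-preserving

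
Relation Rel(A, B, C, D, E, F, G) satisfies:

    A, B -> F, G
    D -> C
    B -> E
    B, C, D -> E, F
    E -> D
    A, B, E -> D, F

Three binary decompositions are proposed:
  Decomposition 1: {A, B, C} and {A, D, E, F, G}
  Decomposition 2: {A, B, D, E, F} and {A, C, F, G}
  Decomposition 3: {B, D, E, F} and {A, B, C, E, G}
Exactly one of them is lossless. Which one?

Decomposition 3

Decomposition 1: common = {A}, closure = {A} → lossy.
Decomposition 2: common = {A, F}, closure = {A, F} → lossy.
Decomposition 3: common = {B, E}, closure = {B, C, D, E, F} → lossless.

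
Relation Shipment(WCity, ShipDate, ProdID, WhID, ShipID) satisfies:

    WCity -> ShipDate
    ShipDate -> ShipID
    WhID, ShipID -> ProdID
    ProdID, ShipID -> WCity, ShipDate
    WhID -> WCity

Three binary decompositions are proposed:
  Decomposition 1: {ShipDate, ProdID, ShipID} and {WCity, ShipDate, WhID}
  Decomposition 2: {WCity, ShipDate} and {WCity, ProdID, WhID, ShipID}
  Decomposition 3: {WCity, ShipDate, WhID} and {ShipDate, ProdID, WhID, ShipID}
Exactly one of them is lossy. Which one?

Decomposition 1

Decomposition 1: common = {ShipDate}, closure = {ShipDate, ShipID} → lossy.
Decomposition 2: common = {WCity}, closure = {WCity, ShipDate, ShipID} → lossless.
Decomposition 3: common = {ShipDate, WhID}, closure = {WCity, ShipDate, ProdID, WhID, ShipID} → lossless.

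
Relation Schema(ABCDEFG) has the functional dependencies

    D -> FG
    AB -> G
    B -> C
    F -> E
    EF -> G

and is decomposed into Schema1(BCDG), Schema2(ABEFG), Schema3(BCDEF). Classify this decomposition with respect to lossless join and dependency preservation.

Lossless test (chase): Rows 1 and 3 agree on D; apply D→FG and equate their FG entries. Rows 1 and 2 agree on B; apply B→C and equate their C entries. Rows 1 and 2 agree on F; apply F→E and equate their E entries. No row becomes fully distinguished — the join is lossy.
Dependency preservation: D → FG is not contained in any single fragment, but the restricted closure of its left-hand side across the fragments still reaches the right-hand side; the remaining FDs each lie inside some fragment. All dependencies are preserved.

lossy but dependency-preserving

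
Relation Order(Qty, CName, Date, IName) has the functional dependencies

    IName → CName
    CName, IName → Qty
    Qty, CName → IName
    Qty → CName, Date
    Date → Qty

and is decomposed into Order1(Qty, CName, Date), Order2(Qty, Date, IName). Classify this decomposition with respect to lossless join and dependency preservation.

lossless and dependency-preserving

Lossless test: (Qty, Date)⁺ = {Qty, CName, Date, IName}, which contains all of one fragment — lossless.
Dependency preservation: IName → CName; CName, IName → Qty; Qty, CName → IName are not contained in any single fragment, but the restricted closure of each left-hand side across the fragments still reaches the right-hand side; the remaining FDs each lie inside some fragment. All dependencies are preserved.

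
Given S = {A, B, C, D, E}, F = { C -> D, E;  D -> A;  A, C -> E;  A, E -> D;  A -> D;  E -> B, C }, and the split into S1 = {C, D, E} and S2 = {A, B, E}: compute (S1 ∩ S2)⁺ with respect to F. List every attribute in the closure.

A, B, C, D, E

S1 ∩ S2 = {E}.
E → B, C applies, adding B, C
C → D, E applies, adding D
D → A applies, adding A
Closure: {A, B, C, D, E}.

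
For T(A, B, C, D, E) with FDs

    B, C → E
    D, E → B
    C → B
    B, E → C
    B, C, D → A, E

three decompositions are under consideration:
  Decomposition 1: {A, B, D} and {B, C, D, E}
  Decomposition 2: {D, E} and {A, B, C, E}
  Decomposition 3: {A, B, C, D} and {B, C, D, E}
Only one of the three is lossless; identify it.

Decomposition 3

Decomposition 1: common = {B, D}, closure = {B, D} → lossy.
Decomposition 2: common = {E}, closure = {E} → lossy.
Decomposition 3: common = {B, C, D}, closure = {A, B, C, D, E} → lossless.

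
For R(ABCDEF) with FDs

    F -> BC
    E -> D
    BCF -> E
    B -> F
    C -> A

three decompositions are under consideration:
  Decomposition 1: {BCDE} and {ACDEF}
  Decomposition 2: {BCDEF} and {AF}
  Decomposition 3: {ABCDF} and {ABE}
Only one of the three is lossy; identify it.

Decomposition 1

Decomposition 1: common = {CDE}, closure = {ACDE} → lossy.
Decomposition 2: common = {F}, closure = {ABCDEF} → lossless.
Decomposition 3: common = {AB}, closure = {ABCDEF} → lossless.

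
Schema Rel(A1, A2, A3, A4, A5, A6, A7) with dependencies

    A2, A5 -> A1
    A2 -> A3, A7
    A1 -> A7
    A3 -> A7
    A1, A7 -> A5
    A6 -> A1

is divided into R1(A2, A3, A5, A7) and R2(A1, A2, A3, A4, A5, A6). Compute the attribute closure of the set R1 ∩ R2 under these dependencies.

R1 ∩ R2 = {A2, A3, A5}.
A2, A5 → A1 applies, adding A1
A2 → A3, A7 applies, adding A7
Closure: {A1, A2, A3, A5, A7}.

A1, A2, A3, A5, A7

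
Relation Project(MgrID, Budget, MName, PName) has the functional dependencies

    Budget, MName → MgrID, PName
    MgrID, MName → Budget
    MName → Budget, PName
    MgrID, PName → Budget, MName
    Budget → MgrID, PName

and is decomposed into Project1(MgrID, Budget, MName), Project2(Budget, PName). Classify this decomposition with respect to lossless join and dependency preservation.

Lossless test: (Budget)⁺ = {MgrID, Budget, MName, PName}, which contains all of one fragment — lossless.
Dependency preservation: the restricted closure of {MgrID, PName} across the fragments never reaches {Budget, MName}, so MgrID, PName → Budget, MName cannot be enforced without a join — not preserved.

lossless but not dependency-preserving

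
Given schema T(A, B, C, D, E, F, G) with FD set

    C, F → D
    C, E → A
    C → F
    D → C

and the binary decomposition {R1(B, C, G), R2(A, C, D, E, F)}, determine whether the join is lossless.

Common attributes: R1 ∩ R2 = {C}.
Closure of {C}: C → F applies, adding F; C, F → D applies, adding D. So (C)⁺ = {C, D, F}.
The closure contains neither all of R1 = {B, C, G} nor all of R2 = {A, C, D, E, F}, so the common attributes are not a superkey of either fragment. The join is lossy.

No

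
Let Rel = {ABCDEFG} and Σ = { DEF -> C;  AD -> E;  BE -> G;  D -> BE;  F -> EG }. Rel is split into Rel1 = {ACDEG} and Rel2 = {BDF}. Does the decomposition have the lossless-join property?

Common attributes: Rel1 ∩ Rel2 = {D}.
Closure of {D}: D → BE applies, adding BE; BE → G applies, adding G. So (D)⁺ = {BDEG}.
The closure contains neither all of Rel1 = {ACDEG} nor all of Rel2 = {BDF}, so the common attributes are not a superkey of either fragment. The join is lossy.

No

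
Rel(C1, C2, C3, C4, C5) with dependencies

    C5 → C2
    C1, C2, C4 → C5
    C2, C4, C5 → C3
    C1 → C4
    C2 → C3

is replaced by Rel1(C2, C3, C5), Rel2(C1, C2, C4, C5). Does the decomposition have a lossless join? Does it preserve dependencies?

Lossless test: (C2, C5)⁺ = {C2, C3, C5}, which contains all of one fragment — lossless.
Dependency preservation: C2, C4, C5 → C3 is not contained in any single fragment, but the restricted closure of its left-hand side across the fragments still reaches the right-hand side; the remaining FDs each lie inside some fragment. All dependencies are preserved.

lossless and dependency-preserving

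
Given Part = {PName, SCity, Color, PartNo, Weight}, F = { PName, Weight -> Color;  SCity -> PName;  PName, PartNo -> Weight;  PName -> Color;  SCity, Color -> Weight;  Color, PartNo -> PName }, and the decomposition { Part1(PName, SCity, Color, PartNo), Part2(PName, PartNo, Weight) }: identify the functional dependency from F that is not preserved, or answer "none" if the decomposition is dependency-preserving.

SCity, Color -> Weight

Check SCity, Color → Weight: no single fragment contains all of {SCity, Color, Weight}, and the restricted closure of {SCity, Color} across the fragments never reaches {Weight}.
PName, Weight → Color is preserved.
SCity → PName is preserved.
PName, PartNo → Weight is preserved.
PName → Color is preserved.
Color, PartNo → PName is preserved.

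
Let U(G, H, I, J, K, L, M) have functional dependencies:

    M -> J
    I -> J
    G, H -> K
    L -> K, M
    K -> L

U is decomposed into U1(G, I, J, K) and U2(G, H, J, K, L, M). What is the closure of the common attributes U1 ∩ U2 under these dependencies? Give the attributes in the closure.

G, J, K, L, M

U1 ∩ U2 = {G, J, K}.
K → L applies, adding L
L → K, M applies, adding M
Closure: {G, J, K, L, M}.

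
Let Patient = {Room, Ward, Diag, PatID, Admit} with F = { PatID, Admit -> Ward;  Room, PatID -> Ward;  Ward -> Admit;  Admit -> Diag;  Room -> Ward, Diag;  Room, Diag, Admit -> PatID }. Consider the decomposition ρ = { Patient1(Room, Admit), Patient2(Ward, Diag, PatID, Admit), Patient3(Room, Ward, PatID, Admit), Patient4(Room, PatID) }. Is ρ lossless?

Chase test. Columns are Room, Ward, Diag, PatID, Admit; row i has aⱼ where attribute j ∈ Patienti, else bᵢⱼ.
Initial tableau (one row per fragment):
  row 1: a1 b12 b13 b14 a5
  row 2: b21 a2 a3 a4 a5
  row 3: a1 a2 b33 a4 a5
  row 4: a1 b42 b43 a4 b45
Rows 3 and 4 agree on Room, PatID; apply Room, PatID→Ward and equate their Ward entries.
Rows 2 and 4 agree on Ward; apply Ward→Admit and equate their Admit entries.
Rows 1 and 2 agree on Admit; apply Admit→Diag and equate their Diag entries.
Rows 1 and 3 agree on Admit; apply Admit→Diag and equate their Diag entries.
Rows 1 and 4 agree on Admit; apply Admit→Diag and equate their Diag entries.
Rows 1 and 3 agree on Room; apply Room→Ward, Diag and equate their Ward, Diag entries.
Rows 1 and 3 agree on Room, Diag, Admit; apply Room, Diag, Admit→PatID and equate their PatID entries.
Row 1 is now all distinguished symbols — the join is lossless.

Yes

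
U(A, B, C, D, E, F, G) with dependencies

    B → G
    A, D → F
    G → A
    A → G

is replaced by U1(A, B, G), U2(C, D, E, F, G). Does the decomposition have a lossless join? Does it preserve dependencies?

lossy but dependency-preserving

Lossless test: (G)⁺ = {A, G}, which is a superkey of neither fragment — lossy.
Dependency preservation: A, D → F is not contained in any single fragment, but the restricted closure of its left-hand side across the fragments still reaches the right-hand side; the remaining FDs each lie inside some fragment. All dependencies are preserved.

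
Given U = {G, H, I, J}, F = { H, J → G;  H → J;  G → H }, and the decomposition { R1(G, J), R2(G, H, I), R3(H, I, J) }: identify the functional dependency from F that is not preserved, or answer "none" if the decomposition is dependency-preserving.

none

H, J → G: restricted closure across fragments reaches G.
H → J lies within R3.
G → H lies within R2.
Every dependency is enforceable on the fragments, so the decomposition is dependency-preserving.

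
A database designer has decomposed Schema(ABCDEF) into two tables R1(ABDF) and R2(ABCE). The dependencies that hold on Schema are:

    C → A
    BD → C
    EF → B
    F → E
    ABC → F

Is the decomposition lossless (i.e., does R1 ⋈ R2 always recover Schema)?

Common attributes: R1 ∩ R2 = {AB}.
No dependency enlarges {AB}, so (AB)⁺ = {AB}.
The closure contains neither all of R1 = {ABDF} nor all of R2 = {ABCE}, so the common attributes are not a superkey of either fragment. The join is lossy.

No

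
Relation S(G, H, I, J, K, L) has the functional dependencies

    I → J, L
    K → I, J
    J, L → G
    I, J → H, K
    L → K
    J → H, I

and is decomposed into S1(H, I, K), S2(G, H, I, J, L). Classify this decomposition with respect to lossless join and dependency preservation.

Lossless test: (H, I)⁺ = {G, H, I, J, K, L}, which contains all of one fragment — lossless.
Dependency preservation: K → I, J; I, J → H, K; L → K are not contained in any single fragment, but the restricted closure of each left-hand side across the fragments still reaches the right-hand side; the remaining FDs each lie inside some fragment. All dependencies are preserved.

lossless and dependency-preserving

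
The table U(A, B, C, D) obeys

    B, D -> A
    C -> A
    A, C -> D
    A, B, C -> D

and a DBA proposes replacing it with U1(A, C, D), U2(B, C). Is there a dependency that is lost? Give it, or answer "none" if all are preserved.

Check B, D → A: no single fragment contains all of {A, B, D}, and the restricted closure of {B, D} across the fragments never reaches {A}.
C → A is preserved.
A, C → D is preserved.
A, B, C → D is preserved.

B, D -> A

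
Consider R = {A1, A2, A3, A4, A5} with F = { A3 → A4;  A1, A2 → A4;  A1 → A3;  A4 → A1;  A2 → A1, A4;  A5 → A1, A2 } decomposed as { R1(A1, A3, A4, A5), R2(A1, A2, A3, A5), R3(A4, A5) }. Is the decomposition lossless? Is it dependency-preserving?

lossless and dependency-preserving

Lossless test (chase): Rows 1 and 2 agree on A3; apply A3→A4 and equate their A4 entries. Rows 1 and 3 agree on A4; apply A4→A1 and equate their A1 entries. Rows 1 and 2 agree on A5; apply A5→A1, A2 and equate their A1, A2 entries. Rows 1 and 3 agree on A5; apply A5→A1, A2 and equate their A1, A2 entries. Rows 1 and 3 agree on A1; apply A1→A3 and equate their A3 entries. Row 1 is now all distinguished symbols — the join is lossless.
Dependency preservation: A1, A2 → A4; A2 → A1, A4 are not contained in any single fragment, but the restricted closure of each left-hand side across the fragments still reaches the right-hand side; the remaining FDs each lie inside some fragment. All dependencies are preserved.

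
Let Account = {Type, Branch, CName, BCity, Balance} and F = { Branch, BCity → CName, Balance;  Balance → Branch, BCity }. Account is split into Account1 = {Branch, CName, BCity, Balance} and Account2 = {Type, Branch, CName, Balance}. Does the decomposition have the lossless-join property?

Common attributes: Account1 ∩ Account2 = {Branch, CName, Balance}.
Closure of {Branch, CName, Balance}: Balance → Branch, BCity applies, adding BCity. So (Branch, CName, Balance)⁺ = {Branch, CName, BCity, Balance}.
This closure contains every attribute of Account1, so Account1 ∩ Account2 → Account1. The join is lossless.

Yes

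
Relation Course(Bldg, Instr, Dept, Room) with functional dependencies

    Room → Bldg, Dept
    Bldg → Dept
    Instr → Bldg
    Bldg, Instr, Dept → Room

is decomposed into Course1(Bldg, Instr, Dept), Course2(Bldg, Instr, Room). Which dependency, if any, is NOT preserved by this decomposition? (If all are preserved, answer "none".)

none

Room → Bldg, Dept: restricted closure across fragments reaches Bldg, Dept.
Bldg → Dept lies within Course1.
Instr → Bldg lies within Course1.
Bldg, Instr, Dept → Room: restricted closure across fragments reaches Room.
Every dependency is enforceable on the fragments, so the decomposition is dependency-preserving.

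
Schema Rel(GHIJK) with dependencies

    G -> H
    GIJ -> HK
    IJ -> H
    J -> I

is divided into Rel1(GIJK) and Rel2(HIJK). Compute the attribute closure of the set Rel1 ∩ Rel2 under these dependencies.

HIJK

Rel1 ∩ Rel2 = {IJK}.
IJ → H applies, adding H
Closure: {HIJK}.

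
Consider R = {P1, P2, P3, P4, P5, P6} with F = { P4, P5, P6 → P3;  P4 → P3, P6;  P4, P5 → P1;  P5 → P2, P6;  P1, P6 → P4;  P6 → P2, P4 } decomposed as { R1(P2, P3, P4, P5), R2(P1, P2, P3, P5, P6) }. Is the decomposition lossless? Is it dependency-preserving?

lossless but not dependency-preserving

Lossless test: (P2, P3, P5)⁺ = {P1, P2, P3, P4, P5, P6}, which contains all of one fragment — lossless.
Dependency preservation: the restricted closure of {P4} across the fragments never reaches {P3, P6}, so P4 → P3, P6 cannot be enforced without a join — not preserved.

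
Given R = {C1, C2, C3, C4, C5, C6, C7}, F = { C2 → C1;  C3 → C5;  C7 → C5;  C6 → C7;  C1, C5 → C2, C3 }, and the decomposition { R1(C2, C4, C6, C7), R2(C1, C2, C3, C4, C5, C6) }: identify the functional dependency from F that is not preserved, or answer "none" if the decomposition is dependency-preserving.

C7 → C5

Check C7 → C5: no single fragment contains all of {C5, C7}, and the restricted closure of {C7} across the fragments never reaches {C5}.
C2 → C1 is preserved.
C3 → C5 is preserved.
C6 → C7 is preserved.
C1, C5 → C2, C3 is preserved.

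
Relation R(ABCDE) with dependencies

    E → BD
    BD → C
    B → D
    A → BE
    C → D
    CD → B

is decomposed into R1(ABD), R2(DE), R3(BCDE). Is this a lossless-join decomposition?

No

Chase test. Columns are ABCDE; row i has aⱼ where attribute j ∈ Ri, else bᵢⱼ.
Initial tableau (one row per fragment):
  row 1: a1 a2 b13 a4 b15
  row 2: b21 b22 b23 a4 a5
  row 3: b31 a2 a3 a4 a5
Rows 2 and 3 agree on E; apply E→BD and equate their BD entries.
Rows 1 and 2 agree on BD; apply BD→C and equate their C entries.
Rows 1 and 3 agree on BD; apply BD→C and equate their C entries.
No row becomes fully distinguished — the join is lossy.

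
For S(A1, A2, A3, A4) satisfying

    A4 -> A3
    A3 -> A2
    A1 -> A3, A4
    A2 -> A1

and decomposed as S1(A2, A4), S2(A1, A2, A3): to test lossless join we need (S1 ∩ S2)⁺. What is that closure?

A1, A2, A3, A4

S1 ∩ S2 = {A2}.
A2 → A1 applies, adding A1
A1 → A3, A4 applies, adding A3, A4
Closure: {A1, A2, A3, A4}.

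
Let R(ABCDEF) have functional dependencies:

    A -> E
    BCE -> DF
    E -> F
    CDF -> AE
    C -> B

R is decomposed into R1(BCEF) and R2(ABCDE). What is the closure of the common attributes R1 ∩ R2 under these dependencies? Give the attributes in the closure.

ABCDEF

R1 ∩ R2 = {BCE}.
BCE → DF applies, adding DF
CDF → AE applies, adding A
Closure: {ABCDEF}.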